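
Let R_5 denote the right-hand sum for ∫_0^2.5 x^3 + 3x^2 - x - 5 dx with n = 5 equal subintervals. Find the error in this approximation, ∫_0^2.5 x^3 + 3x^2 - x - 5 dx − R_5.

Exact integral: ∫_0^2.5 f(x) dx = 9.765625.
R_5 = 18.4375.
Error = 9.765625 − 18.4375 = -8.671875.

-8.671875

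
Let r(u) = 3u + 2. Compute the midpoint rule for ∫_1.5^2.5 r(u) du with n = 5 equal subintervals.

8

Δu = (2.5 − 1.5)/5 = 0.2.
Midpoints: 1.6, 1.8, 2, 2.2, 2.4.
r(1.6) = 6.8, r(1.8) = 7.4, r(2) = 8, r(2.2) = 8.6, r(2.4) = 9.2.
Sum = Δu · [r(1.6) + r(1.8) + r(2) + r(2.2) + r(2.4)].
Sum = 8.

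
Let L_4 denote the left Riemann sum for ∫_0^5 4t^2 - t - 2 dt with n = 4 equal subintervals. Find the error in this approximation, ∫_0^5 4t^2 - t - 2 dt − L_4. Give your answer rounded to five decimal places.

Exact integral: ∫_0^5 f(t) dt ≈ 144.1666667.
L_4 = 90.
Error ≈ 144.1666667 − 90 ≈ 54.16667.

54.16667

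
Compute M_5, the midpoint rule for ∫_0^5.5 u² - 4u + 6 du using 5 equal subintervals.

Δu = (5.5 − 0)/5 = 1.1.
Midpoints: 0.55, 1.65, 2.75, 3.85, 4.95.
f(0.55) = 4.1025, f(1.65) = 2.1225, f(2.75) = 2.5625, f(3.85) = 5.4225, f(4.95) = 10.7025.
Sum = Δu · [f(0.55) + f(1.65) + f(2.75) + f(3.85) + f(4.95)].
Sum = 27.40375.

27.40375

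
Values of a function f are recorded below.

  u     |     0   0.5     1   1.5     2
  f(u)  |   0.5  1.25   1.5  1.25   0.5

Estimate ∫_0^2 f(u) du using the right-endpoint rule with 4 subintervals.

Δu = 0.5.
Sum = 0.5·[1.25 + 1.5 + 1.25 + 0.5] = 2.25.

2.25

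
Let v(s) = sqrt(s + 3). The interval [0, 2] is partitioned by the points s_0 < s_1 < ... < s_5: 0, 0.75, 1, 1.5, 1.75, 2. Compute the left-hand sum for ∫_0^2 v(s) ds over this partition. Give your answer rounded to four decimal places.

Subinterval widths: 0.75, 0.25, 0.5, 0.25, 0.25.
Left endpoints: 0, 0.75, 1, 1.5, 1.75.
v(0) ≈ 1.7321, v(0.75) ≈ 1.9365, v(1) ≈ 2.0000, v(1.5) ≈ 2.1213, v(1.75) ≈ 2.1794.
Sum = Σ Δs_i · v(s_i).
Sum ≈ 3.8584.

3.8584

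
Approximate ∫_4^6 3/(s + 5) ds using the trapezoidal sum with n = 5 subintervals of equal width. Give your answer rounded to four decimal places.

Δs = (6 − 4)/5 = 0.4.
f(4) = 1/3, f(4.4) = 15/47, f(4.8) = 15/49, f(5.2) = 5/17, f(5.6) = 15/53, f(6) = 3/11.
T_5 = (Δs/2)·[f(s_0) + 2f(s_1) + ... + 2f(s_{4}) + f(s_5)].
Sum ≈ 0.6022.

0.6022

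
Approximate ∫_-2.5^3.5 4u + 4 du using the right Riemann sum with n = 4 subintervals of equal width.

54

Δu = (3.5 − (-2.5))/4 = 1.5.
Right endpoints: -1, 0.5, 2, 3.5.
f(-1) = 0, f(0.5) = 6, f(2) = 12, f(3.5) = 18.
Sum = Δu · [f(-1) + f(0.5) + f(2) + f(3.5)].
Sum = 54.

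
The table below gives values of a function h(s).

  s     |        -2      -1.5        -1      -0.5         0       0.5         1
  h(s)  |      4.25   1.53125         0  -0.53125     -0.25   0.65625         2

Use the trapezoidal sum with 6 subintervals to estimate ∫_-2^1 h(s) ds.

2.265625

Δs = 0.5.
T_6 = (0.5/2)·[4.25 + 2·1.53125 + 2·0 + 2·(-0.53125) + 2·(-0.25) + 2·0.65625 + 2] = 2.265625.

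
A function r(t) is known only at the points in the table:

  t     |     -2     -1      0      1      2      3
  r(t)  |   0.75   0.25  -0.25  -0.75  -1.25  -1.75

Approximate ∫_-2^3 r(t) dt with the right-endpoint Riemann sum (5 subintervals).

Δt = 1.
Sum = 1·[0.25 + (-0.25) + (-0.75) + (-1.25) + (-1.75)] = -3.75.

-3.75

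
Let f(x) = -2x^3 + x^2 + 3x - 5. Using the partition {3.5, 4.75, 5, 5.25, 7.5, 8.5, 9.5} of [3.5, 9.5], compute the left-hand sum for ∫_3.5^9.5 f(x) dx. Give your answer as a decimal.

-2654.84375

Subinterval widths: 1.25, 0.25, 0.25, 2.25, 1, 1.
Left endpoints: 3.5, 4.75, 5, 5.25, 7.5, 8.5.
f(3.5) = -68, f(4.75) = -182.53125, f(5) = -215, f(5.25) = -251.09375, f(7.5) = -770, f(8.5) = -1135.5.
Sum = Σ Δx_i · f(x_i).
Sum = -2654.84375.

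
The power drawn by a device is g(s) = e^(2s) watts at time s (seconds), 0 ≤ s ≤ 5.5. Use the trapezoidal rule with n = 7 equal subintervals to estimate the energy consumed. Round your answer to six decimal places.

Δs = (5.5 − 0)/7 = 11/14.
g(0) ≈ 1.000000, g(11/14) ≈ 4.813520, g(11/7) ≈ 23.169972, g(33/14) ≈ 111.529119, g(22/7) ≈ 536.847616, g(55/14) ≈ 2584.126599, g(33/7) ≈ 12438.744398, g(5.5) ≈ 59874.141715.
T_7 = (Δs/2)·[g(s_0) + 2g(s_1) + ... + 2g(s_{6}) + g(s_7)].
Sum ≈ 35857.487350.

35857.487350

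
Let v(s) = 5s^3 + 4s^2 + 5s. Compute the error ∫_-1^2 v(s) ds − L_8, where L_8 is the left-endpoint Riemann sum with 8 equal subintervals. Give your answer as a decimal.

Exact integral: ∫_-1^2 v(s) ds = 38.25.
L_8 = 25.55859375.
Error = 38.25 − 25.55859375 = 12.69140625.

12.69140625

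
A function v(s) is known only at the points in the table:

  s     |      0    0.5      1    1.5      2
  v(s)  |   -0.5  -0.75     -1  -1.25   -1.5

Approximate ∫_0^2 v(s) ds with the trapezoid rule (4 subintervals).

Δs = 0.5.
T_4 = (0.5/2)·[(-0.5) + 2·(-0.75) + 2·(-1) + 2·(-1.25) + (-1.5)] = -2.

-2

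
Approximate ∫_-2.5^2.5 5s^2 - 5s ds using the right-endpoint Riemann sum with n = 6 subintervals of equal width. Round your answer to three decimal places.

44.560

Δs = (2.5 − (-2.5))/6 = 5/6.
Right endpoints: -5/3, -5/6, 0, 5/6, 5/3, 2.5.
f(-5/3) = 200/9, f(-5/6) = 275/36, f(0) = 0, f(5/6) = -25/36, f(5/3) = 50/9, f(2.5) = 18.75.
Sum = Δs · [f(-5/3) + f(-5/6) + f(0) + ...].
Sum ≈ 44.560.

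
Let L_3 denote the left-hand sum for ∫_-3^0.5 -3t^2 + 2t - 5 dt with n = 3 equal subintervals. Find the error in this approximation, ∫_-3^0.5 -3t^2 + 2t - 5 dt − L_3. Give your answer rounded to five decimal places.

Exact integral: ∫_-3^0.5 f(t) dt = -53.375.
L_3 ≈ -75.1527778.
Error ≈ -53.375 − (-75.1527778) ≈ 21.77778.

21.77778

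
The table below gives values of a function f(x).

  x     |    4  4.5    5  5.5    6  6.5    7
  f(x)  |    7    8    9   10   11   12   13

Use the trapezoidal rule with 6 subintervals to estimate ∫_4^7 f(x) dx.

30

Δx = 0.5.
T_6 = (0.5/2)·[7 + 2·8 + 2·9 + 2·10 + 2·11 + 2·12 + 13] = 30.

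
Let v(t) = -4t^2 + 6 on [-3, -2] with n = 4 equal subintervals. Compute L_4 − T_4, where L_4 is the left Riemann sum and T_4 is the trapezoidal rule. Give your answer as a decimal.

-2.5

L_4 = -21.875.
T_4 = -19.375.
L_4 − T_4 = -2.5.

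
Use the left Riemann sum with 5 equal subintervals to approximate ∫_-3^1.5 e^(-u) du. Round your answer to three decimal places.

30.123

Δu = (1.5 − (-3))/5 = 0.9.
Left endpoints: -3, -2.1, -1.2, -0.3, 0.6.
f(-3) ≈ 20.086, f(-2.1) ≈ 8.166, f(-1.2) ≈ 3.320, f(-0.3) ≈ 1.350, f(0.6) ≈ 0.549.
Sum = Δu · [f(-3) + f(-2.1) + f(-1.2) + f(-0.3) + f(0.6)].
Sum ≈ 30.123.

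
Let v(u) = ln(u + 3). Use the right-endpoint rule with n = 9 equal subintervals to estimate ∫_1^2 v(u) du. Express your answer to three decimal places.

1.514

Δu = (2 − 1)/9 = 1/9.
Right endpoints: 10/9, 11/9, 4/3, 13/9, 14/9, 5/3, 16/9, 17/9, 2.
v(10/9) ≈ 1.414, v(11/9) ≈ 1.440, v(4/3) ≈ 1.466, v(13/9) ≈ 1.492, v(14/9) ≈ 1.516, v(5/3) ≈ 1.540, v(16/9) ≈ 1.564, v(17/9) ≈ 1.587, v(2) ≈ 1.609.
Sum = Δu · [v(10/9) + v(11/9) + v(4/3) + ...].
Sum ≈ 1.514.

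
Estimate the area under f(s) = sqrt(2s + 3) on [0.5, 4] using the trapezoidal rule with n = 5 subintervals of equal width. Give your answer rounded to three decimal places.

9.486

Δs = (4 − 0.5)/5 = 0.7.
f(0.5) ≈ 2.000, f(1.2) ≈ 2.324, f(1.9) ≈ 2.608, f(2.6) ≈ 2.864, f(3.3) ≈ 3.098, f(4) ≈ 3.317.
T_5 = (Δs/2)·[f(s_0) + 2f(s_1) + ... + 2f(s_{4}) + f(s_5)].
Sum ≈ 9.486.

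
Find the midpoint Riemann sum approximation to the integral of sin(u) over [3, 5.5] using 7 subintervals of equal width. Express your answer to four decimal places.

-1.7077

Δu = (5.5 − 3)/7 = 5/14.
Midpoints: 89/28, 99/28, 109/28, 4.25, 129/28, 139/28, 149/28.
f(89/28) ≈ -0.0370, f(99/28) ≈ -0.3840, f(109/28) ≈ -0.6826, f(4.25) ≈ -0.8950, f(129/28) ≈ -0.9945, f(139/28) ≈ -0.9684, f(149/28) ≈ -0.8202.
Sum = Δu · [f(89/28) + f(99/28) + f(109/28) + ...].
Sum ≈ -1.7077.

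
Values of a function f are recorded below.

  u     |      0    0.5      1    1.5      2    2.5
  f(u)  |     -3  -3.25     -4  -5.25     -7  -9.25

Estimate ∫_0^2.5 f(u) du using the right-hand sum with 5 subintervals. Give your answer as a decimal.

-14.375

Δu = 0.5.
Sum = 0.5·[(-3.25) + (-4) + (-5.25) + (-7) + (-9.25)] = -14.375.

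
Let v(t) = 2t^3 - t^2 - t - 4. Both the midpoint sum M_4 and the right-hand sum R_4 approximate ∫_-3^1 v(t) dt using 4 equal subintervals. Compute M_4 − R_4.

-23

M_4 = -59.
R_4 = -36.
M_4 − R_4 = -23.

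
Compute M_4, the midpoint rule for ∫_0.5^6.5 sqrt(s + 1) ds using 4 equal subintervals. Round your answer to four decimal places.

12.4888

Δs = (6.5 − 0.5)/4 = 1.5.
Midpoints: 1.25, 2.75, 4.25, 5.75.
f(1.25) ≈ 1.5000, f(2.75) ≈ 1.9365, f(4.25) ≈ 2.2913, f(5.75) ≈ 2.5981.
Sum = Δs · [f(1.25) + f(2.75) + f(4.25) + f(5.75)].
Sum ≈ 12.4888.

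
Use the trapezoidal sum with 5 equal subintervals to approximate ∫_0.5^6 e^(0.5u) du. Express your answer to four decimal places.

38.5462

Δu = (6 − 0.5)/5 = 1.1.
f(0.5) ≈ 1.2840, f(1.6) ≈ 2.2255, f(2.7) ≈ 3.8574, f(3.8) ≈ 6.6859, f(4.9) ≈ 11.5883, f(6) ≈ 20.0855.
T_5 = (Δu/2)·[f(u_0) + 2f(u_1) + ... + 2f(u_{4}) + f(u_5)].
Sum ≈ 38.5462.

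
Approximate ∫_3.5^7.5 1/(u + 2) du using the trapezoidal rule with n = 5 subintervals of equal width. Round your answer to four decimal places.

Δu = (7.5 − 3.5)/5 = 0.8.
f(3.5) = 2/11, f(4.3) = 10/63, f(5.1) = 10/71, f(5.9) = 10/79, f(6.7) = 10/87, f(7.5) = 2/19.
T_5 = (Δu/2)·[f(u_0) + 2f(u_1) + ... + 2f(u_{4}) + f(u_5)].
Sum ≈ 0.5477.

0.5477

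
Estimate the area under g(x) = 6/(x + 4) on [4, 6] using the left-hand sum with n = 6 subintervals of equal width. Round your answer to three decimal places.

1.364

Δx = (6 − 4)/6 = 1/3.
Left endpoints: 4, 13/3, 14/3, 5, 16/3, 17/3.
g(4) = 0.75, g(13/3) = 0.72, g(14/3) = 9/13, g(5) = 2/3, g(16/3) = 9/14, g(17/3) = 18/29.
Sum = Δx · [g(4) + g(13/3) + g(14/3) + ...].
Sum ≈ 1.364.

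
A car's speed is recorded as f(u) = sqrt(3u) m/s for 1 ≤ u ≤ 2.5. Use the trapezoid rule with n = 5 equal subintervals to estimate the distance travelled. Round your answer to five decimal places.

Δu = (2.5 − 1)/5 = 0.3.
f(1) ≈ 1.73205, f(1.3) ≈ 1.97484, f(1.6) ≈ 2.19089, f(1.9) ≈ 2.38747, f(2.2) ≈ 2.56905, f(2.5) ≈ 2.73861.
T_5 = (Δu/2)·[f(u_0) + 2f(u_1) + ... + 2f(u_{4}) + f(u_5)].
Sum ≈ 3.40727.

3.40727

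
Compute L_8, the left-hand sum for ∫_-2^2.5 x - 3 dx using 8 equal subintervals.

-13.640625

Δx = (2.5 − (-2))/8 = 0.5625.
Left endpoints: -2, -1.4375, -0.875, -0.3125, 0.25, 0.8125, 1.375, 1.9375.
f(-2) = -5, f(-1.4375) = -4.4375, f(-0.875) = -3.875, f(-0.3125) = -3.3125, f(0.25) = -2.75, f(0.8125) = -2.1875, f(1.375) = -1.625, f(1.9375) = -1.0625.
Sum = Δx · [f(-2) + f(-1.4375) + f(-0.875) + ...].
Sum = -13.640625.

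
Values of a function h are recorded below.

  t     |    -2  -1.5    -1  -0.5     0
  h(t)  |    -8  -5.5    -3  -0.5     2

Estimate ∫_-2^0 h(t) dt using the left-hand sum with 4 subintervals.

Δt = 0.5.
Sum = 0.5·[(-8) + (-5.5) + (-3) + (-0.5)] = -8.5.

-8.5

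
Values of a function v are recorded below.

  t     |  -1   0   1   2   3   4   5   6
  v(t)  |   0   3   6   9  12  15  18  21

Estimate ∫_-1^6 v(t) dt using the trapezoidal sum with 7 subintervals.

73.5

Δt = 1.
T_7 = (1/2)·[0 + 2·3 + 2·6 + 2·9 + 2·12 + 2·15 + 2·18 + 21] = 73.5.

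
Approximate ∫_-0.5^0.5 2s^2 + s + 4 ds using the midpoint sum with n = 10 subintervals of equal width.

Δs = (0.5 − (-0.5))/10 = 0.1.
Midpoints: -0.45, -0.35, -0.25, -0.15, -0.05, 0.05, 0.15, 0.25, 0.35, 0.45.
f(-0.45) = 3.955, f(-0.35) = 3.895, f(-0.25) = 3.875, f(-0.15) = 3.895, f(-0.05) = 3.955, f(0.05) = 4.055, f(0.15) = 4.195, f(0.25) = 4.375, f(0.35) = 4.595, f(0.45) = 4.855.
Sum = Δs · [f(-0.45) + f(-0.35) + f(-0.25) + ...].
Sum = 4.165.

4.165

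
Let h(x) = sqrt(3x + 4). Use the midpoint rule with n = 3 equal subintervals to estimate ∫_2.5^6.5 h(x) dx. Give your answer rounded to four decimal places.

16.6591

Δx = (6.5 − 2.5)/3 = 4/3.
Midpoints: 19/6, 4.5, 35/6.
h(19/6) ≈ 3.6742, h(4.5) ≈ 4.1833, h(35/6) ≈ 4.6368.
Sum = Δx · [h(19/6) + h(4.5) + h(35/6)].
Sum ≈ 16.6591.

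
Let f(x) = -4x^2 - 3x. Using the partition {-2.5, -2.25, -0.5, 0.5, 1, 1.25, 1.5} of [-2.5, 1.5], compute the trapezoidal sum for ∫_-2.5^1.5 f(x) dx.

Subinterval widths: 0.25, 1.75, 1, 0.5, 0.25, 0.25.
f(-2.5) = -17.5, f(-2.25) = -13.5, f(-0.5) = 0.5, f(0.5) = -2.5, f(1) = -7, f(1.25) = -10, f(1.5) = -13.5.
On each subinterval the trapezoid contributes (Δx_i/2)·[f(x_{i-1}) + f(x_i)].
Sum = -23.6875.

-23.6875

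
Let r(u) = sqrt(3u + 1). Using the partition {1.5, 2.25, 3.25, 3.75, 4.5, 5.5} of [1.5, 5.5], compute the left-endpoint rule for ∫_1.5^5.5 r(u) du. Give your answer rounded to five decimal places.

12.61503

Subinterval widths: 0.75, 1, 0.5, 0.75, 1.
Left endpoints: 1.5, 2.25, 3.25, 3.75, 4.5.
r(1.5) ≈ 2.34521, r(2.25) ≈ 2.78388, r(3.25) ≈ 3.27872, r(3.75) ≈ 3.50000, r(4.5) ≈ 3.80789.
Sum = Σ Δu_i · r(u_i).
Sum ≈ 12.61503.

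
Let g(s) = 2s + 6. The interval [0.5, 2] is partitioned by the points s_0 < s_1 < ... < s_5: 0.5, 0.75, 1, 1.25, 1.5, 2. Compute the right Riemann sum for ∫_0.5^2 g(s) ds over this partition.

13.25

Subinterval widths: 0.25, 0.25, 0.25, 0.25, 0.5.
Right endpoints: 0.75, 1, 1.25, 1.5, 2.
g(0.75) = 7.5, g(1) = 8, g(1.25) = 8.5, g(1.5) = 9, g(2) = 10.
Sum = Σ Δs_i · g(s_i).
Sum = 13.25.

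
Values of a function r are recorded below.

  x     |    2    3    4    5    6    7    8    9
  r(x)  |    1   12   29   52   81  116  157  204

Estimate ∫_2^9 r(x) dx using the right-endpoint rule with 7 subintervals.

651

Δx = 1.
Sum = 1·[12 + 29 + 52 + 81 + 116 + 157 + 204] = 651.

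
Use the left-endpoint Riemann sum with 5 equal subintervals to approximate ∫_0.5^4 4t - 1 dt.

23.1

Δt = (4 − 0.5)/5 = 0.7.
Left endpoints: 0.5, 1.2, 1.9, 2.6, 3.3.
f(0.5) = 1, f(1.2) = 3.8, f(1.9) = 6.6, f(2.6) = 9.4, f(3.3) = 12.2.
Sum = Δt · [f(0.5) + f(1.2) + f(1.9) + f(2.6) + f(3.3)].
Sum = 23.1.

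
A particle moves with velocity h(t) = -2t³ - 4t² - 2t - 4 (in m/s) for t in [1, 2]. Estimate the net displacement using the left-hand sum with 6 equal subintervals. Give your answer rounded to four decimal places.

-21.5602

Δt = (2 − 1)/6 = 1/6.
Left endpoints: 1, 7/6, 4/3, 1.5, 5/3, 11/6.
h(1) = -12, h(7/6) = -1615/108, h(4/3) = -500/27, h(1.5) = -22.75, h(5/3) = -748/27, h(11/6) = -3611/108.
Sum = Δt · [h(1) + h(7/6) + h(4/3) + ...].
Sum ≈ -21.5602.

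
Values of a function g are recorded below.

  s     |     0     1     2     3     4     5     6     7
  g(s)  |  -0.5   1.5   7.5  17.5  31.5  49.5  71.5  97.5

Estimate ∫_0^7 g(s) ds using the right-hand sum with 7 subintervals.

Δs = 1.
Sum = 1·[1.5 + 7.5 + 17.5 + 31.5 + 49.5 + 71.5 + 97.5] = 276.5.

276.5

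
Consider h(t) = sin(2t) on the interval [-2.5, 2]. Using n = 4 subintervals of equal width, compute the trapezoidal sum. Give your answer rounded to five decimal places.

Δt = (2 − (-2.5))/4 = 1.125.
h(-2.5) ≈ 0.95892, h(-1.375) ≈ -0.38166, h(-0.25) ≈ -0.47943, h(0.875) ≈ 0.98399, h(2) ≈ -0.75680.
T_4 = (Δt/2)·[h(t_0) + 2h(t_1) + 2h(t_2) + 2h(t_3) + h(t_4)].
Sum ≈ 0.25196.

0.25196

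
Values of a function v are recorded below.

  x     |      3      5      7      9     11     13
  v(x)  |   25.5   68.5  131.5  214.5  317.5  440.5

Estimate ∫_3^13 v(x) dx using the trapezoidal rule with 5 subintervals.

1930

Δx = 2.
T_5 = (2/2)·[25.5 + 2·68.5 + 2·131.5 + 2·214.5 + 2·317.5 + 440.5] = 1930.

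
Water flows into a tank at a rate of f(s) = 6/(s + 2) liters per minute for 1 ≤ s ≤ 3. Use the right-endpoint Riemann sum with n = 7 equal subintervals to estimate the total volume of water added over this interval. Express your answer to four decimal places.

2.9536

Δs = (3 − 1)/7 = 2/7.
Right endpoints: 9/7, 11/7, 13/7, 15/7, 17/7, 19/7, 3.
f(9/7) = 42/23, f(11/7) = 1.68, f(13/7) = 14/9, f(15/7) = 42/29, f(17/7) = 42/31, f(19/7) = 14/11, f(3) = 1.2.
Sum = Δs · [f(9/7) + f(11/7) + f(13/7) + ...].
Sum ≈ 2.9536.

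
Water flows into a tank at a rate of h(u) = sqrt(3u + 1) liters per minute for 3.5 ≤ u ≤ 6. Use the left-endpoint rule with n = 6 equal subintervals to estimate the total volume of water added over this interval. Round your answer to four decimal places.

Δu = (6 − 3.5)/6 = 5/12.
Left endpoints: 3.5, 47/12, 13/3, 4.75, 31/6, 67/12.
h(3.5) ≈ 3.3912, h(47/12) ≈ 3.5707, h(13/3) ≈ 3.7417, h(4.75) ≈ 3.9051, h(31/6) ≈ 4.0620, h(67/12) ≈ 4.2131.
Sum = Δu · [h(3.5) + h(47/12) + h(13/3) + ...].
Sum ≈ 9.5349.

9.5349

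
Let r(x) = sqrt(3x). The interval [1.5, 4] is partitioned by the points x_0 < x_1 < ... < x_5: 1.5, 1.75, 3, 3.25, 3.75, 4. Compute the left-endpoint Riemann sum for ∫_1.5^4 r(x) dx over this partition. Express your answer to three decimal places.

6.544

Subinterval widths: 0.25, 1.25, 0.25, 0.5, 0.25.
Left endpoints: 1.5, 1.75, 3, 3.25, 3.75.
r(1.5) ≈ 2.121, r(1.75) ≈ 2.291, r(3) ≈ 3.000, r(3.25) ≈ 3.122, r(3.75) ≈ 3.354.
Sum = Σ Δx_i · r(x_i).
Sum ≈ 6.544.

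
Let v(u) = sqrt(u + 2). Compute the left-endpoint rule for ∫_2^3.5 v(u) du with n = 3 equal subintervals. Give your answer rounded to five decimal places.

Δu = (3.5 − 2)/3 = 0.5.
Left endpoints: 2, 2.5, 3.
v(2) ≈ 2.00000, v(2.5) ≈ 2.12132, v(3) ≈ 2.23607.
Sum = Δu · [v(2) + v(2.5) + v(3)].
Sum ≈ 3.17869.

3.17869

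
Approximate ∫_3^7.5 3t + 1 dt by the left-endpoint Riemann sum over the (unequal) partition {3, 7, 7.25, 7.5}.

51.1875

Subinterval widths: 4, 0.25, 0.25.
Left endpoints: 3, 7, 7.25.
f(3) = 10, f(7) = 22, f(7.25) = 22.75.
Sum = Σ Δt_i · f(t_i).
Sum = 51.1875.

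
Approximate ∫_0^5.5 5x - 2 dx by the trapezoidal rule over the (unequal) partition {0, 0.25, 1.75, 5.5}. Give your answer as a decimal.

64.625

Subinterval widths: 0.25, 1.5, 3.75.
f(0) = -2, f(0.25) = -0.75, f(1.75) = 6.75, f(5.5) = 25.5.
On each subinterval the trapezoid contributes (Δx_i/2)·[f(x_{i-1}) + f(x_i)].
Sum = 64.625.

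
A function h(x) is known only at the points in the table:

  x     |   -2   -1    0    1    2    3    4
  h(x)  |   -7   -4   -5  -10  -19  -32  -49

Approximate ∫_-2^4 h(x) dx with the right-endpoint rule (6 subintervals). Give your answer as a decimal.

Δx = 1.
Sum = 1·[(-4) + (-5) + (-10) + (-19) + (-32) + (-49)] = -119.

-119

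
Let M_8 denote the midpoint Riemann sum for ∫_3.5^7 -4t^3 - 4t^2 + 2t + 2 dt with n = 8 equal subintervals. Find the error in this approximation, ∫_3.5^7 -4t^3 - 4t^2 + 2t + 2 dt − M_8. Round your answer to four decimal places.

-3.7404

Exact integral: ∫_3.5^7 f(t) dt ≈ -2607.354167.
M_8 ≈ -2603.613770.
Error ≈ -2607.354167 − (-2603.613770) ≈ -3.7404.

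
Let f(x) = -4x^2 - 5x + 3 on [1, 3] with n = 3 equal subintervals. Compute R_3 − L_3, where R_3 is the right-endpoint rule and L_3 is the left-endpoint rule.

-28

R_3 ≈ -63.2592593.
L_3 ≈ -35.2592593.
R_3 − L_3 = -28.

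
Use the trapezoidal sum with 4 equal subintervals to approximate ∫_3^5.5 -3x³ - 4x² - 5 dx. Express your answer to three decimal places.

Δx = (5.5 − 3)/4 = 0.625.
f(3) = -122, f(3.625) = -102639/512, f(4.25) = -307.546875, f(4.875) = -229189/512, f(5.5) = -625.125.
T_4 = (Δx/2)·[f(x_0) + 2f(x_1) + 2f(x_2) + 2f(x_3) + f(x_4)].
Sum ≈ -830.757.

-830.757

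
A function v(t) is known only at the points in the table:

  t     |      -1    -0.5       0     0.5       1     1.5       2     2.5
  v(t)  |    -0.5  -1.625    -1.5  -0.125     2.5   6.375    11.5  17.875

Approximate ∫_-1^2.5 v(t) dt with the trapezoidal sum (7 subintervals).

12.90625

Δt = 0.5.
T_7 = (0.5/2)·[(-0.5) + 2·(-1.625) + 2·(-1.5) + 2·(-0.125) + 2·2.5 + 2·6.375 + 2·11.5 + 17.875] = 12.90625.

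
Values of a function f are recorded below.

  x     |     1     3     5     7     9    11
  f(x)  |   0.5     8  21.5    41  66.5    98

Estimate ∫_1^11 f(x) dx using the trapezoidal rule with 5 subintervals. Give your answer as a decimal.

372.5

Δx = 2.
T_5 = (2/2)·[0.5 + 2·8 + 2·21.5 + 2·41 + 2·66.5 + 98] = 372.5.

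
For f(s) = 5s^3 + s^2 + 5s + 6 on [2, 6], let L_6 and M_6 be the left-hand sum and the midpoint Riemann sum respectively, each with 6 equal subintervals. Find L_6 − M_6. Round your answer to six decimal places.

L_6 ≈ 1427.40740741.
M_6 ≈ 1764.29629630.
L_6 − M_6 ≈ -336.888889.

-336.888889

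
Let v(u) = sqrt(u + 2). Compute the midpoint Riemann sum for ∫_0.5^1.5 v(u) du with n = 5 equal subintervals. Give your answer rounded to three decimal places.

Δu = (1.5 − 0.5)/5 = 0.2.
Midpoints: 0.6, 0.8, 1, 1.2, 1.4.
v(0.6) ≈ 1.612, v(0.8) ≈ 1.673, v(1) ≈ 1.732, v(1.2) ≈ 1.789, v(1.4) ≈ 1.844.
Sum = Δu · [v(0.6) + v(0.8) + v(1) + v(1.2) + v(1.4)].
Sum ≈ 1.730.

1.730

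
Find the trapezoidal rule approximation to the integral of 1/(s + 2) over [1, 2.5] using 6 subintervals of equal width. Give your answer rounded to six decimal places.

Δs = (2.5 − 1)/6 = 0.25.
f(1) = 1/3, f(1.25) = 4/13, f(1.5) = 2/7, f(1.75) = 4/15, f(2) = 0.25, f(2.25) = 4/17, f(2.5) = 2/9.
T_6 = (Δs/2)·[f(s_0) + 2f(s_1) + ... + 2f(s_{5}) + f(s_6)].
Sum ≈ 0.405786.

0.405786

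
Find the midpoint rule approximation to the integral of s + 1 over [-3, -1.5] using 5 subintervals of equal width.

-1.875

Δs = (-1.5 − (-3))/5 = 0.3.
Midpoints: -2.85, -2.55, -2.25, -1.95, -1.65.
f(-2.85) = -1.85, f(-2.55) = -1.55, f(-2.25) = -1.25, f(-1.95) = -0.95, f(-1.65) = -0.65.
Sum = Δs · [f(-2.85) + f(-2.55) + f(-2.25) + f(-1.95) + f(-1.65)].
Sum = -1.875.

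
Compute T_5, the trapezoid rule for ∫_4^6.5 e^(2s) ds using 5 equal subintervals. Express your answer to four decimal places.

237727.8289

Δs = (6.5 − 4)/5 = 0.5.
f(4) ≈ 2980.9580, f(4.5) ≈ 8103.0839, f(5) ≈ 22026.4658, f(5.5) ≈ 59874.1417, f(6) ≈ 162754.7914, f(6.5) ≈ 442413.3920.
T_5 = (Δs/2)·[f(s_0) + 2f(s_1) + ... + 2f(s_{4}) + f(s_5)].
Sum ≈ 237727.8289.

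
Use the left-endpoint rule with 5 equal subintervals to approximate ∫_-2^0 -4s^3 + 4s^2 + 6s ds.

Δs = (0 − (-2))/5 = 0.4.
Left endpoints: -2, -1.6, -1.2, -0.8, -0.4.
f(-2) = 36, f(-1.6) = 17.024, f(-1.2) = 5.472, f(-0.8) = -0.192, f(-0.4) = -1.504.
Sum = Δs · [f(-2) + f(-1.6) + f(-1.2) + f(-0.8) + f(-0.4)].
Sum = 22.72.

22.72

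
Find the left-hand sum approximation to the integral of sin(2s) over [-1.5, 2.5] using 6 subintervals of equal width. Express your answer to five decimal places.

-0.26696

Δs = (2.5 − (-1.5))/6 = 2/3.
Left endpoints: -1.5, -5/6, -1/6, 0.5, 7/6, 11/6.
f(-1.5) ≈ -0.14112, f(-5/6) ≈ -0.99541, f(-1/6) ≈ -0.32719, f(0.5) ≈ 0.84147, f(7/6) ≈ 0.72309, f(11/6) ≈ -0.50128.
Sum = Δs · [f(-1.5) + f(-5/6) + f(-1/6) + ...].
Sum ≈ -0.26696.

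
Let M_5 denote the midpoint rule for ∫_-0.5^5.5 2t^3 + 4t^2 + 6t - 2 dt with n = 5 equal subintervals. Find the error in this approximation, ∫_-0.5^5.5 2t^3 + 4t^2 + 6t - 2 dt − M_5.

13.68

Exact integral: ∫_-0.5^5.5 f(t) dt = 757.5.
M_5 = 743.82.
Error = 757.5 − 743.82 = 13.68.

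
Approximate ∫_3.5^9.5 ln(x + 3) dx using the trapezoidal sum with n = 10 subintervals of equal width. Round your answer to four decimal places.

13.4027

Δx = (9.5 − 3.5)/10 = 0.6.
f(3.5) ≈ 1.8718, f(4.1) ≈ 1.9601, f(4.7) ≈ 2.0412, f(5.3) ≈ 2.1163, f(5.9) ≈ 2.1861, f(6.5) ≈ 2.2513, f(7.1) ≈ 2.3125, f(7.7) ≈ 2.3702, f(8.3) ≈ 2.4248, f(8.9) ≈ 2.4765, f(9.5) ≈ 2.5257.
T_10 = (Δx/2)·[f(x_0) + 2f(x_1) + ... + 2f(x_{9}) + f(x_10)].
Sum ≈ 13.4027.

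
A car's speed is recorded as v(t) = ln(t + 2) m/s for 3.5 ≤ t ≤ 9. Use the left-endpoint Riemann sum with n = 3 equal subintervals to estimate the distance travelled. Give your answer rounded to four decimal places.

10.8400

Δt = (9 − 3.5)/3 = 11/6.
Left endpoints: 3.5, 16/3, 43/6.
v(3.5) ≈ 1.7047, v(16/3) ≈ 1.9924, v(43/6) ≈ 2.2156.
Sum = Δt · [v(3.5) + v(16/3) + v(43/6)].
Sum ≈ 10.8400.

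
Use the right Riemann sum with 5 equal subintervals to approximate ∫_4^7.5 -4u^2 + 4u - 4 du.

Δu = (7.5 − 4)/5 = 0.7.
Right endpoints: 4.7, 5.4, 6.1, 6.8, 7.5.
f(4.7) = -73.56, f(5.4) = -99.04, f(6.1) = -128.44, f(6.8) = -161.76, f(7.5) = -199.
Sum = Δu · [f(4.7) + f(5.4) + f(6.1) + f(6.8) + f(7.5)].
Sum = -463.26.

-463.26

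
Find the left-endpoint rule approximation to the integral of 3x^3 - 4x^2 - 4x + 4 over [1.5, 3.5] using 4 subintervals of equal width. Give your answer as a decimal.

28

Δx = (3.5 − 1.5)/4 = 0.5.
Left endpoints: 1.5, 2, 2.5, 3.
f(1.5) = -0.875, f(2) = 4, f(2.5) = 15.875, f(3) = 37.
Sum = Δx · [f(1.5) + f(2) + f(2.5) + f(3)].
Sum = 28.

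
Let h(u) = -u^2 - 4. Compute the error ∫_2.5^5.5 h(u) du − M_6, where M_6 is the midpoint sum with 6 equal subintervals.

Exact integral: ∫_2.5^5.5 h(u) du = -62.25.
M_6 = -62.1875.
Error = -62.25 − (-62.1875) = -0.0625.

-0.0625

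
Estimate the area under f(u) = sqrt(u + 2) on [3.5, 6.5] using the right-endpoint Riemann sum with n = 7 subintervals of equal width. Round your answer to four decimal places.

Δu = (6.5 − 3.5)/7 = 3/7.
Right endpoints: 55/14, 61/14, 67/14, 73/14, 79/14, 85/14, 6.5.
f(55/14) ≈ 2.4349, f(61/14) ≈ 2.5213, f(67/14) ≈ 2.6049, f(73/14) ≈ 2.6859, f(79/14) ≈ 2.7646, f(85/14) ≈ 2.8410, f(6.5) ≈ 2.9155.
Sum = Δu · [f(55/14) + f(61/14) + f(67/14) + ...].
Sum ≈ 8.0435.

8.0435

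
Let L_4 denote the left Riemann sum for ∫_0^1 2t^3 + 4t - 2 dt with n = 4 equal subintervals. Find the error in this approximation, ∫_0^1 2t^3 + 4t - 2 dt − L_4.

Exact integral: ∫_0^1 f(t) dt = 0.5.
L_4 = -0.21875.
Error = 0.5 − (-0.21875) = 0.71875.

0.71875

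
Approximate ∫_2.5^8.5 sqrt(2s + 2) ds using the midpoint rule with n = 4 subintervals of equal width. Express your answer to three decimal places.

21.447

Δs = (8.5 − 2.5)/4 = 1.5.
Midpoints: 3.25, 4.75, 6.25, 7.75.
f(3.25) ≈ 2.915, f(4.75) ≈ 3.391, f(6.25) ≈ 3.808, f(7.75) ≈ 4.183.
Sum = Δs · [f(3.25) + f(4.75) + f(6.25) + f(7.75)].
Sum ≈ 21.447.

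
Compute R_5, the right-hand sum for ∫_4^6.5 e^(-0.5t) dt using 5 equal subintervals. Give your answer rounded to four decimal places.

Δt = (6.5 − 4)/5 = 0.5.
Right endpoints: 4.5, 5, 5.5, 6, 6.5.
f(4.5) ≈ 0.1054, f(5) ≈ 0.0821, f(5.5) ≈ 0.0639, f(6) ≈ 0.0498, f(6.5) ≈ 0.0388.
Sum = Δt · [f(4.5) + f(5) + f(5.5) + f(6) + f(6.5)].
Sum ≈ 0.1700.

0.1700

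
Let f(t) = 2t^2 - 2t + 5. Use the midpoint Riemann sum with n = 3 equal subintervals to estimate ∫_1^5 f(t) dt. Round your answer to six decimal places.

Δt = (5 − 1)/3 = 4/3.
Midpoints: 5/3, 3, 13/3.
f(5/3) = 65/9, f(3) = 17, f(13/3) = 305/9.
Sum = Δt · [f(5/3) + f(3) + f(13/3)].
Sum ≈ 77.481481.

77.481481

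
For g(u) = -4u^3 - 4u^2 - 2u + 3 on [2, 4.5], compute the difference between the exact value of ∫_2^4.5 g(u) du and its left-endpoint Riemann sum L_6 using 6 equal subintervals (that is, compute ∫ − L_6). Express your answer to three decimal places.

Exact integral: ∫_2^4.5 g(u) du ≈ -513.64583.
L_6 ≈ -432.90220.
Error ≈ -513.64583 − (-432.90220) ≈ -80.744.

-80.744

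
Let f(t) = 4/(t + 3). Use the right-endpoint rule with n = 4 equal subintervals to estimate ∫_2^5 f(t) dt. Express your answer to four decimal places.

Δt = (5 − 2)/4 = 0.75.
Right endpoints: 2.75, 3.5, 4.25, 5.
f(2.75) = 16/23, f(3.5) = 8/13, f(4.25) = 16/29, f(5) = 0.5.
Sum = Δt · [f(2.75) + f(3.5) + f(4.25) + f(5)].
Sum ≈ 1.7721.

1.7721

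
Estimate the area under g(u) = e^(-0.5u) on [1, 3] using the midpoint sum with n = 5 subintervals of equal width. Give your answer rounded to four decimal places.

0.7655

Δu = (3 − 1)/5 = 0.4.
Midpoints: 1.2, 1.6, 2, 2.4, 2.8.
g(1.2) ≈ 0.5488, g(1.6) ≈ 0.4493, g(2) ≈ 0.3679, g(2.4) ≈ 0.3012, g(2.8) ≈ 0.2466.
Sum = Δu · [g(1.2) + g(1.6) + g(2) + g(2.4) + g(2.8)].
Sum ≈ 0.7655.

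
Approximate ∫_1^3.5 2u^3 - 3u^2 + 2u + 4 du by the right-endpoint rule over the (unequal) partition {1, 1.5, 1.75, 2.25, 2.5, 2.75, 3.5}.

71.28125

Subinterval widths: 0.5, 0.25, 0.5, 0.25, 0.25, 0.75.
Right endpoints: 1.5, 1.75, 2.25, 2.5, 2.75, 3.5.
f(1.5) = 7, f(1.75) = 9.03125, f(2.25) = 16.09375, f(2.5) = 21.5, f(2.75) = 28.40625, f(3.5) = 60.
Sum = Σ Δu_i · f(u_i).
Sum = 71.28125.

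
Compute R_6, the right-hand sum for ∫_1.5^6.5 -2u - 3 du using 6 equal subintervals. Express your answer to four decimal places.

-59.1667

Δu = (6.5 − 1.5)/6 = 5/6.
Right endpoints: 7/3, 19/6, 4, 29/6, 17/3, 6.5.
f(7/3) = -23/3, f(19/6) = -28/3, f(4) = -11, f(29/6) = -38/3, f(17/3) = -43/3, f(6.5) = -16.
Sum = Δu · [f(7/3) + f(19/6) + f(4) + ...].
Sum ≈ -59.1667.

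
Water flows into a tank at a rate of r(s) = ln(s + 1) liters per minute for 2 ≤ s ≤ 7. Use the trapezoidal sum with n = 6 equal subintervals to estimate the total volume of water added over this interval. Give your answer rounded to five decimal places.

8.32769

Δs = (7 − 2)/6 = 5/6.
r(2) ≈ 1.09861, r(17/6) ≈ 1.34373, r(11/3) ≈ 1.54045, r(4.5) ≈ 1.70475, r(16/3) ≈ 1.84583, r(37/6) ≈ 1.96944, r(7) ≈ 2.07944.
T_6 = (Δs/2)·[r(s_0) + 2r(s_1) + ... + 2r(s_{5}) + r(s_6)].
Sum ≈ 8.32769.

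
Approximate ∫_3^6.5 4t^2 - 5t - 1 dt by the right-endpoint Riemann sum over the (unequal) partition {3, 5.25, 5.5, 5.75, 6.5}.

Subinterval widths: 2.25, 0.25, 0.25, 0.75.
Right endpoints: 5.25, 5.5, 5.75, 6.5.
f(5.25) = 83, f(5.5) = 92.5, f(5.75) = 102.5, f(6.5) = 135.5.
Sum = Σ Δt_i · f(t_i).
Sum = 337.125.

337.125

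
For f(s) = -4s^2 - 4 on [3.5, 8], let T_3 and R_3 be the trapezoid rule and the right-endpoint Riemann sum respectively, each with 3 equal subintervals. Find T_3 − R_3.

155.25

T_3 = -650.25.
R_3 = -805.5.
T_3 − R_3 = 155.25.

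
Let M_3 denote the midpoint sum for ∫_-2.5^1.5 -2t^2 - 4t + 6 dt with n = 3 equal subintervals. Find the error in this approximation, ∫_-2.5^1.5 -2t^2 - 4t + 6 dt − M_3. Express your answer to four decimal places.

Exact integral: ∫_-2.5^1.5 f(t) dt ≈ 19.333333.
M_3 ≈ 20.518519.
Error ≈ 19.333333 − 20.518519 ≈ -1.1852.

-1.1852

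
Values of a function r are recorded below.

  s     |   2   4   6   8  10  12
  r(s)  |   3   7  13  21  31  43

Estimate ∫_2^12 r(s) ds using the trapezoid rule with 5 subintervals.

Δs = 2.
T_5 = (2/2)·[3 + 2·7 + 2·13 + 2·21 + 2·31 + 43] = 190.

190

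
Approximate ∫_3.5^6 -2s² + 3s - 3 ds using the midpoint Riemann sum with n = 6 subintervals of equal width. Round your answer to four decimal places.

-87.2193

Δs = (6 − 3.5)/6 = 5/12.
Midpoints: 89/24, 4.125, 109/24, 119/24, 5.375, 139/24.
f(89/24) = -5581/288, f(4.125) = -24.65625, f(109/24) = -8821/288, f(119/24) = -10741/288, f(5.375) = -44.65625, f(139/24) = -15181/288.
Sum = Δs · [f(89/24) + f(4.125) + f(109/24) + ...].
Sum ≈ -87.2193.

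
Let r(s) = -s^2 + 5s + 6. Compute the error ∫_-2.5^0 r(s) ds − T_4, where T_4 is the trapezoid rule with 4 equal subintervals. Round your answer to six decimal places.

0.162760

Exact integral: ∫_-2.5^0 r(s) ds ≈ -5.83333333.
T_4 = -5.99609375.
Error ≈ -5.83333333 − (-5.99609375) ≈ 0.162760.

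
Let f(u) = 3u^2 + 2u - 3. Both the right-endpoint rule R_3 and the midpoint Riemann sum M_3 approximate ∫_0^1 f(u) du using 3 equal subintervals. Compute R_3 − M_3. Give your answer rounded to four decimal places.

0.9167

R_3 ≈ -0.111111.
M_3 ≈ -1.027778.
R_3 − M_3 ≈ 0.9167.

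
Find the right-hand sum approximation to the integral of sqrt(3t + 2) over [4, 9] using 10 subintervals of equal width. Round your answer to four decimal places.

Δt = (9 − 4)/10 = 0.5.
Right endpoints: 4.5, 5, 5.5, 6, 6.5, 7, 7.5, 8, 8.5, 9.
f(4.5) ≈ 3.9370, f(5) ≈ 4.1231, f(5.5) ≈ 4.3012, f(6) ≈ 4.4721, f(6.5) ≈ 4.6368, f(7) ≈ 4.7958, f(7.5) ≈ 4.9497, f(8) ≈ 5.0990, f(8.5) ≈ 5.2440, f(9) ≈ 5.3852.
Sum = Δt · [f(4.5) + f(5) + f(5.5) + ...].
Sum ≈ 23.4720.

23.4720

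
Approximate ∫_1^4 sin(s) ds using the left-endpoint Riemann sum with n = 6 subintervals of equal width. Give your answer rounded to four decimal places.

1.5685

Δs = (4 − 1)/6 = 0.5.
Left endpoints: 1, 1.5, 2, 2.5, 3, 3.5.
f(1) ≈ 0.8415, f(1.5) ≈ 0.9975, f(2) ≈ 0.9093, f(2.5) ≈ 0.5985, f(3) ≈ 0.1411, f(3.5) ≈ -0.3508.
Sum = Δs · [f(1) + f(1.5) + f(2) + ...].
Sum ≈ 1.5685.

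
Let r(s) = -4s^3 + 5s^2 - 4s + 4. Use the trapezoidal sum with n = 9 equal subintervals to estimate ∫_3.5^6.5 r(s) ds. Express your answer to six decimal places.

Δs = (6.5 − 3.5)/9 = 1/3.
r(3.5) = -120.25, r(23/6) = -17623/108, r(25/6) = -23243/108, r(4.5) = -277.25, r(29/6) = -37819/108, r(31/6) = -46967/108, r(5.5) = -532.25, r(35/6) = -69463/108, r(37/6) = -83003/108, r(6.5) = -909.25.
T_9 = (Δs/2)·[r(s_0) + 2r(s_1) + ... + 2r(s_{8}) + r(s_9)].
Sum ≈ -1299.805556.

-1299.805556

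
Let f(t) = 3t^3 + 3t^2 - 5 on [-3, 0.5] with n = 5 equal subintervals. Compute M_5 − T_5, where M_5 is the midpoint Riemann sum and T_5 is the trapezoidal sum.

M_5 = -49.8990625.
T_5 = -53.43625.
M_5 − T_5 = 3.5371875.

3.5371875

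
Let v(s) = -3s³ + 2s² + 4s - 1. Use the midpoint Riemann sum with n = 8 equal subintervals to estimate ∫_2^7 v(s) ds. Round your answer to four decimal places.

Δs = (7 − 2)/8 = 0.625.
Midpoints: 2.3125, 2.9375, 3.5625, 4.1875, 4.8125, 5.4375, 6.0625, 6.6875.
v(2.3125) = -74359/4096, v(2.9375) = -196749/4096, v(3.5625) = -397339/4096, v(4.1875) = -694129/4096, v(4.8125) = -1105119/4096, v(5.4375) = -1648309/4096, v(6.0625) = -2341699/4096, v(6.6875) = -3203289/4096.
Sum = Δs · [v(2.3125) + v(2.9375) + v(3.5625) + ...].
Sum ≈ -1474.1504.

-1474.1504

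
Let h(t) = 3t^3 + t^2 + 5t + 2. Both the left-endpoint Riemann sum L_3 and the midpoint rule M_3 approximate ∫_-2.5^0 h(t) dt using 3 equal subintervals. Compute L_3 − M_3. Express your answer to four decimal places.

-26.5842

L_3 ≈ -59.814815.
M_3 ≈ -33.230613.
L_3 − M_3 ≈ -26.5842.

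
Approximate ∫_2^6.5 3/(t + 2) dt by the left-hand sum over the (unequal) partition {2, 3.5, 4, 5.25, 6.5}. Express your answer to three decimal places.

2.540

Subinterval widths: 1.5, 0.5, 1.25, 1.25.
Left endpoints: 2, 3.5, 4, 5.25.
f(2) = 0.75, f(3.5) = 6/11, f(4) = 0.5, f(5.25) = 12/29.
Sum = Σ Δt_i · f(t_i).
Sum ≈ 2.540.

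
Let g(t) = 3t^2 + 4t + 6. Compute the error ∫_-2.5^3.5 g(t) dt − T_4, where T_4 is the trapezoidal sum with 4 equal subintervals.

-6.75

Exact integral: ∫_-2.5^3.5 g(t) dt = 106.5.
T_4 = 113.25.
Error = 106.5 − 113.25 = -6.75.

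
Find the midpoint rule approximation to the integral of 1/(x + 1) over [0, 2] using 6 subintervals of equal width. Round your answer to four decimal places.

1.0946

Δx = (2 − 0)/6 = 1/3.
Midpoints: 1/6, 0.5, 5/6, 7/6, 1.5, 11/6.
f(1/6) = 6/7, f(0.5) = 2/3, f(5/6) = 6/11, f(7/6) = 6/13, f(1.5) = 0.4, f(11/6) = 6/17.
Sum = Δx · [f(1/6) + f(0.5) + f(5/6) + ...].
Sum ≈ 1.0946.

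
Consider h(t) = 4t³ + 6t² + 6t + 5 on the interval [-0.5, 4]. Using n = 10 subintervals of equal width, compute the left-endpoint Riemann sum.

Δt = (4 − (-0.5))/10 = 0.45.
Left endpoints: -0.5, -0.05, 0.4, 0.85, 1.3, 1.75, 2.2, 2.65, 3.1, 3.55.
h(-0.5) = 3, h(-0.05) = 4.7145, h(0.4) = 8.616, h(0.85) = 16.8915, h(1.3) = 31.728, h(1.75) = 55.3125, h(2.2) = 89.832, h(2.65) = 137.4735, h(3.1) = 200.424, h(3.55) = 280.8705.
Sum = Δt · [h(-0.5) + h(-0.05) + h(0.4) + ...].
Sum = 372.988125.

372.988125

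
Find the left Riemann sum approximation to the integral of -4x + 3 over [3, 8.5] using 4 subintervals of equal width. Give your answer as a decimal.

Δx = (8.5 − 3)/4 = 1.375.
Left endpoints: 3, 4.375, 5.75, 7.125.
f(3) = -9, f(4.375) = -14.5, f(5.75) = -20, f(7.125) = -25.5.
Sum = Δx · [f(3) + f(4.375) + f(5.75) + f(7.125)].
Sum = -94.875.

-94.875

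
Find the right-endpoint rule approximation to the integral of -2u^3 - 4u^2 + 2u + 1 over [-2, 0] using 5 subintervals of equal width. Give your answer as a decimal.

-3.76

Δu = (0 − (-2))/5 = 0.4.
Right endpoints: -1.6, -1.2, -0.8, -0.4, 0.
f(-1.6) = -4.248, f(-1.2) = -3.704, f(-0.8) = -2.136, f(-0.4) = -0.312, f(0) = 1.
Sum = Δu · [f(-1.6) + f(-1.2) + f(-0.8) + f(-0.4) + f(0)].
Sum = -3.76.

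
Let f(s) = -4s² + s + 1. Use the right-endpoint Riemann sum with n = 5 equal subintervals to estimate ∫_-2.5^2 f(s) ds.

-24.48

Δs = (2 − (-2.5))/5 = 0.9.
Right endpoints: -1.6, -0.7, 0.2, 1.1, 2.
f(-1.6) = -10.84, f(-0.7) = -1.66, f(0.2) = 1.04, f(1.1) = -2.74, f(2) = -13.
Sum = Δs · [f(-1.6) + f(-0.7) + f(0.2) + f(1.1) + f(2)].
Sum = -24.48.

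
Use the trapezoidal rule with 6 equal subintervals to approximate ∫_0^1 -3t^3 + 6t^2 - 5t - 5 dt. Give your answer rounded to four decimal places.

-6.2431

Δt = (1 − 0)/6 = 1/6.
f(0) = -5, f(1/6) = -409/72, f(1/3) = -55/9, f(0.5) = -6.375, f(2/3) = -59/9, f(5/6) = -485/72, f(1) = -7.
T_6 = (Δt/2)·[f(t_0) + 2f(t_1) + ... + 2f(t_{5}) + f(t_6)].
Sum ≈ -6.2431.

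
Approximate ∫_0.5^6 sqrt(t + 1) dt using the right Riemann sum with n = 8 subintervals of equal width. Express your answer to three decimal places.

11.602

Δt = (6 − 0.5)/8 = 0.6875.
Right endpoints: 1.1875, 1.875, 2.5625, 3.25, 3.9375, 4.625, 5.3125, 6.
f(1.1875) ≈ 1.479, f(1.875) ≈ 1.696, f(2.5625) ≈ 1.887, f(3.25) ≈ 2.062, f(3.9375) ≈ 2.222, f(4.625) ≈ 2.372, f(5.3125) ≈ 2.512, f(6) ≈ 2.646.
Sum = Δt · [f(1.1875) + f(1.875) + f(2.5625) + ...].
Sum ≈ 11.602.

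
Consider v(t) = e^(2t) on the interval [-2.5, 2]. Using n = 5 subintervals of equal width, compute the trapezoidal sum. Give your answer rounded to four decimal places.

Δt = (2 − (-2.5))/5 = 0.9.
v(-2.5) ≈ 0.0067, v(-1.6) ≈ 0.0408, v(-0.7) ≈ 0.2466, v(0.2) ≈ 1.4918, v(1.1) ≈ 9.0250, v(2) ≈ 54.5982.
T_5 = (Δt/2)·[v(t_0) + 2v(t_1) + ... + 2v(t_{4}) + v(t_5)].
Sum ≈ 34.2960.

34.2960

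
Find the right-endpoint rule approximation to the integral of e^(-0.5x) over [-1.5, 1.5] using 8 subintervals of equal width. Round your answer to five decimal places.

Δx = (1.5 − (-1.5))/8 = 0.375.
Right endpoints: -1.125, -0.75, -0.375, 0, 0.375, 0.75, 1.125, 1.5.
f(-1.125) ≈ 1.75505, f(-0.75) ≈ 1.45499, f(-0.375) ≈ 1.20623, f(0) ≈ 1.00000, f(0.375) ≈ 0.82903, f(0.75) ≈ 0.68729, f(1.125) ≈ 0.56978, f(1.5) ≈ 0.47237.
Sum = Δx · [f(-1.125) + f(-0.75) + f(-0.375) + ...].
Sum ≈ 2.99053.

2.99053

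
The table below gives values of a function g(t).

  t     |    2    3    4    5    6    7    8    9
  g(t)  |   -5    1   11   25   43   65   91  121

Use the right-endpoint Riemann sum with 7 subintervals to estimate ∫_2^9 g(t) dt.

357

Δt = 1.
Sum = 1·[1 + 11 + 25 + 43 + 65 + 91 + 121] = 357.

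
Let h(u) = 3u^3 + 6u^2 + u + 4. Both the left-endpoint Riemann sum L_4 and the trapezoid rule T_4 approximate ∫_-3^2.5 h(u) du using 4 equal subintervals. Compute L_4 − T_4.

-80.3515625

L_4 ≈ 0.569336.
T_4 ≈ 80.920898.
L_4 − T_4 = -80.3515625.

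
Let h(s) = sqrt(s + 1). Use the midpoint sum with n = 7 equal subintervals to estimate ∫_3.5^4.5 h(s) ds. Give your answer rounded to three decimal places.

2.235

Δs = (4.5 − 3.5)/7 = 1/7.
Midpoints: 25/7, 26/7, 27/7, 4, 29/7, 30/7, 31/7.
h(25/7) ≈ 2.138, h(26/7) ≈ 2.171, h(27/7) ≈ 2.204, h(4) ≈ 2.236, h(29/7) ≈ 2.268, h(30/7) ≈ 2.299, h(31/7) ≈ 2.330.
Sum = Δs · [h(25/7) + h(26/7) + h(27/7) + ...].
Sum ≈ 2.235.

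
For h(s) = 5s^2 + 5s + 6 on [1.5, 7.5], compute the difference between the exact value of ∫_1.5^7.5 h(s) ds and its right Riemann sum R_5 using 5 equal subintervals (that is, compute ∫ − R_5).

Exact integral: ∫_1.5^7.5 h(s) ds = 868.5.
R_5 = 1055.7.
Error = 868.5 − 1055.7 = -187.2.

-187.2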